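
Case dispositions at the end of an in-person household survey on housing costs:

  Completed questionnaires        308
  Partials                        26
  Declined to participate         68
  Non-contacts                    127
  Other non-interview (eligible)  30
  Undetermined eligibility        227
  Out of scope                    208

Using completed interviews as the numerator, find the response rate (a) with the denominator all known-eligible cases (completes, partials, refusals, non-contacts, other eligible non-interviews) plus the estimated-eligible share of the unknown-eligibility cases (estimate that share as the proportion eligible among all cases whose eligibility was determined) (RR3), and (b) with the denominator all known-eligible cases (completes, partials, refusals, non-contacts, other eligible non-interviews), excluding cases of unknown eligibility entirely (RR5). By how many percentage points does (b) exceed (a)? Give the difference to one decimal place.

Numerator → 308
Known eligible → 308 + 26 + 68 + 127 + 30 = 559
e = 559 / (559 + 208) = 559 / 767 = 0.7288
Eligible share of unknowns → 0.7288 × 227 = 165.44
Denominator → 559 + 165.44 = 724.44
RR3 = 308 / 724.44 = 0.4252
Denominator → 308 + 26 + 68 + 127 + 30 = 559
RR5 = 308 / 559 = 0.5510
Difference = 55.10 − 42.52 = 12.58 percentage points

12.6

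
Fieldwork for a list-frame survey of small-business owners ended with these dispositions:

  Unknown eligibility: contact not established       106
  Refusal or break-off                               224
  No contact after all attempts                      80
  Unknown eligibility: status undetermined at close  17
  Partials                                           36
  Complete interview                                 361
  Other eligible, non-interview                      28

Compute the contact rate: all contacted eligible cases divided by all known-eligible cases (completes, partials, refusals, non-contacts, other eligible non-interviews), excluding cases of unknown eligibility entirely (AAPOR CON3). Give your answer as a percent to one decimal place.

Unknown if eligible = 106 + 17 = 123
Top: 361 + 36 + 224 + 28 = 649
Denominator: 361 + 36 + 224 + 80 + 28 = 729
CON3 = 649 / 729 = 0.8903

89.0%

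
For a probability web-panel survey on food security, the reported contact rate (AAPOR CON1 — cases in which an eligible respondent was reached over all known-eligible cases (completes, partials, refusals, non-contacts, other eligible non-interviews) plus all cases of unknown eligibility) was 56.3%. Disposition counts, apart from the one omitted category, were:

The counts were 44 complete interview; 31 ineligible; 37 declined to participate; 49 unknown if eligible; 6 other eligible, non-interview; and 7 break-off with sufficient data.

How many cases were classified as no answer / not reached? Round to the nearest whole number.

Num → 44 + 7 + 37 + 6 = 94
CON1 = 94 / D = 0.563
D = 94 / 0.563 = 167.0
Other denominator terms total 143
no answer / not reached = 167.0 − 143 ≈ 24

24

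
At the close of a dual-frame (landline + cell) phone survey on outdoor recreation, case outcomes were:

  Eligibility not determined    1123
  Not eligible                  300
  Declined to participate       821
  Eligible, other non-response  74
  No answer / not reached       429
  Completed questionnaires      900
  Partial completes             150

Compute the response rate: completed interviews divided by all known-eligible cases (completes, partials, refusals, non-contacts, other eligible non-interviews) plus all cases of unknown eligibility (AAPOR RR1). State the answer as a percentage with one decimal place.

Top = 900
Denominator = 900 + 150 + 821 + 429 + 74 + 1123 = 3497
RR1 = 900 / 3497 = 0.2574

25.7%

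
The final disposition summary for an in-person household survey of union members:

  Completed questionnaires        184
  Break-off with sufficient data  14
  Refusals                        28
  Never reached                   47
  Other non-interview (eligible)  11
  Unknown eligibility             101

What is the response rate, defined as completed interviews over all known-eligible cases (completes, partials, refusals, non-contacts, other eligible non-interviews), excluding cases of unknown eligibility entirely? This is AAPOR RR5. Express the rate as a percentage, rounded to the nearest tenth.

64.8%

Top = 184
Denominator = 184 + 14 + 28 + 47 + 11 = 284
RR5 = 184 / 284 = 0.6479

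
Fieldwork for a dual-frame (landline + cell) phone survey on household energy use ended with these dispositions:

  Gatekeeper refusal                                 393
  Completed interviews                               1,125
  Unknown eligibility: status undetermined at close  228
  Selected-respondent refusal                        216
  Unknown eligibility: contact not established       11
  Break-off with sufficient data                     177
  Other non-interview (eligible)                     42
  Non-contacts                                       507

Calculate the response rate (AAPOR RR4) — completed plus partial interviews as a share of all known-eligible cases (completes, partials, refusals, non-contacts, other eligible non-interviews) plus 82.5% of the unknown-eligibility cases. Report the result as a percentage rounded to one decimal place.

Declined to participate = 393 + 216 = 609
Unknown if eligible = 11 + 228 = 239
Numerator: 1125 + 177 = 1302
Known eligible: 1125 + 177 + 609 + 507 + 42 = 2460
Eligible share of unknowns: 0.8250 × 239 = 197.17
Denom: 2460 + 197.17 = 2657.17
RR4 = 1302 / 2657.17 = 0.4900

49.0%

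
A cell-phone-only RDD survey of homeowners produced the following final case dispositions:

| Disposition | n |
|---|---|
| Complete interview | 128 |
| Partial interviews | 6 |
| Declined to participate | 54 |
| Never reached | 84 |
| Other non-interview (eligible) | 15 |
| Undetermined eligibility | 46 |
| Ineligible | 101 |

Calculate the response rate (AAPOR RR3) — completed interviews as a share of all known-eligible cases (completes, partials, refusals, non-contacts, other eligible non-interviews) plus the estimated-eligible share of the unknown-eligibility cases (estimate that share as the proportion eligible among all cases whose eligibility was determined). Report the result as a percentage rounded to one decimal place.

39.9%

Top: 128
Known eligible: 128 + 6 + 54 + 84 + 15 = 287
e = 287 / (287 + 101) = 287 / 388 = 0.7397
e × U: 0.7397 × 46 = 34.03
Denominator: 287 + 34.03 = 321.03
RR3 = 128 / 321.03 = 0.3987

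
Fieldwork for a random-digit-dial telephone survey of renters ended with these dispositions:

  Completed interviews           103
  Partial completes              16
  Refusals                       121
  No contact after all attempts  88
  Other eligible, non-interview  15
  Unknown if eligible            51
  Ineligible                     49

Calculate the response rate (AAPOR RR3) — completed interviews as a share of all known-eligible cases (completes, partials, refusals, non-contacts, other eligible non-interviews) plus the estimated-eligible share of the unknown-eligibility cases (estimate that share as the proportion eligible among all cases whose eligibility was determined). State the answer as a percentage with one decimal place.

Numerator: 103
Eligible (known): 103 + 16 + 121 + 88 + 15 = 343
e = 343 / (343 + 49) = 343 / 392 = 0.8750
e × U: 0.8750 × 51 = 44.62
Denominator: 343 + 44.62 = 387.62
RR3 = 103 / 387.62 = 0.2657

26.6%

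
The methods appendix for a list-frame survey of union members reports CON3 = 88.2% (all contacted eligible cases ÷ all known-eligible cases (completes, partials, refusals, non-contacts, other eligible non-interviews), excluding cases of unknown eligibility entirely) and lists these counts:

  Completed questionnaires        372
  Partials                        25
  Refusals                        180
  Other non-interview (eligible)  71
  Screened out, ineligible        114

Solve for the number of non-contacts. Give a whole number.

Top → 372 + 25 + 180 + 71 = 648
CON3 = 648 / D = 0.882
D = 648 / 0.882 = 734.7
Rest of base = 648
non-contacts = 734.7 − 648 ≈ 87

87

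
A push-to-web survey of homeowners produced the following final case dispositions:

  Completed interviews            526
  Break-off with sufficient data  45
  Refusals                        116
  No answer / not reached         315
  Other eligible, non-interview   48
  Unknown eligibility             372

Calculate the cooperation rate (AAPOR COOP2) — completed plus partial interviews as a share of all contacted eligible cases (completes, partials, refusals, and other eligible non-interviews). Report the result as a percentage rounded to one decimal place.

77.7%

Numerator: 526 + 45 = 571
Base: 526 + 45 + 116 + 48 = 735
COOP2 = 571 / 735 = 0.7769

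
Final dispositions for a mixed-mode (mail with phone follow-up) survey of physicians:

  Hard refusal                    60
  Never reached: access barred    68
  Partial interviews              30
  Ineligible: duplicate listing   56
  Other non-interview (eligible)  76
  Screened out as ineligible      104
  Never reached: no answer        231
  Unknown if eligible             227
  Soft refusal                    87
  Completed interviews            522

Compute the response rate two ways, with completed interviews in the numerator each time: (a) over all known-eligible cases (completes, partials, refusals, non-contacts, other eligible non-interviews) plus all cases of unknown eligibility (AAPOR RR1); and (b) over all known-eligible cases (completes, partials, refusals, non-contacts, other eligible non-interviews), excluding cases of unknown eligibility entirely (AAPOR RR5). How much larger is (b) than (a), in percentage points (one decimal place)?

8.5

Refusal or break-off = 60 + 87 = 147
Non-contacts = 231 + 68 = 299
Not eligible = 104 + 56 = 160
Num: 522
Denominator: 522 + 30 + 147 + 299 + 76 + 227 = 1301
RR1 = 522 / 1301 = 0.4012
Denominator: 522 + 30 + 147 + 299 + 76 = 1074
RR5 = 522 / 1074 = 0.4860
Difference = 48.60 − 40.12 = 8.48 percentage points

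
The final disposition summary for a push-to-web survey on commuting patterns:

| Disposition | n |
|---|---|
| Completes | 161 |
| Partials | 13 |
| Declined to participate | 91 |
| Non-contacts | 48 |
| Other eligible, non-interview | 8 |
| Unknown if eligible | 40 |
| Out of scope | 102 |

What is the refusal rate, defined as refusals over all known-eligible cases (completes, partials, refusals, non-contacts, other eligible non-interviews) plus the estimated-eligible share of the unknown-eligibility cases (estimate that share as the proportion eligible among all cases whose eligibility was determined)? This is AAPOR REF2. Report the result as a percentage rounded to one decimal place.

25.9%

Top: 91
Eligible (known): 161 + 13 + 91 + 48 + 8 = 321
e = 321 / (321 + 102) = 321 / 423 = 0.7589
Estimated eligible among unknowns: 0.7589 × 40 = 30.36
Denom: 321 + 30.36 = 351.36
REF2 = 91 / 351.36 = 0.2590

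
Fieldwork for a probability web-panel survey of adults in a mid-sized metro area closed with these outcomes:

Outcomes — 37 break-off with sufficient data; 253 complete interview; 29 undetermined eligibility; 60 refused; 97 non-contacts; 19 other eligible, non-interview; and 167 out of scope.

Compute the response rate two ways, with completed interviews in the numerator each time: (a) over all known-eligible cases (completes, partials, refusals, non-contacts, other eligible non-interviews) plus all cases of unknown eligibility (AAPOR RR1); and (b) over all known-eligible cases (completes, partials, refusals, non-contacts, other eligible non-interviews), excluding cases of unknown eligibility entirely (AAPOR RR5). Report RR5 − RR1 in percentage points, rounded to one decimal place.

Numerator = 253
Base = 253 + 37 + 60 + 97 + 19 + 29 = 495
RR1 = 253 / 495 = 0.5111
Base = 253 + 37 + 60 + 97 + 19 = 466
RR5 = 253 / 466 = 0.5429
Difference = 54.29 − 51.11 = 3.18 percentage points

3.2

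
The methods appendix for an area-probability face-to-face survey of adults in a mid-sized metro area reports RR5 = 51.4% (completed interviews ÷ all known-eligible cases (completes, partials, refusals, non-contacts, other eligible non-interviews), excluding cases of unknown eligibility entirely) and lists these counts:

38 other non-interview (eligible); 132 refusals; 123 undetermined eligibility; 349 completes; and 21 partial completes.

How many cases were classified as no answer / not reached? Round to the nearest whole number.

139

RR5 = 349 / D = 0.514
D = 349 / 0.514 = 679.0
Remaining denominator categories sum to 540
no answer / not reached = 679.0 − 540 ≈ 139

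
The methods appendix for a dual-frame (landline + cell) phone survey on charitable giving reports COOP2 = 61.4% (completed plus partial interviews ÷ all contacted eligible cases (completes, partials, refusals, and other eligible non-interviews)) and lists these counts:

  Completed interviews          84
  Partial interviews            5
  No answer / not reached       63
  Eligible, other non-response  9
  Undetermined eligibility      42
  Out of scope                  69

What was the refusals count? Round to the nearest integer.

Top: 84 + 5 = 89
COOP2 = 89 / D = 0.614
D = 89 / 0.614 = 145.0
Rest of base = 98
refusals = 145.0 − 98 ≈ 47

47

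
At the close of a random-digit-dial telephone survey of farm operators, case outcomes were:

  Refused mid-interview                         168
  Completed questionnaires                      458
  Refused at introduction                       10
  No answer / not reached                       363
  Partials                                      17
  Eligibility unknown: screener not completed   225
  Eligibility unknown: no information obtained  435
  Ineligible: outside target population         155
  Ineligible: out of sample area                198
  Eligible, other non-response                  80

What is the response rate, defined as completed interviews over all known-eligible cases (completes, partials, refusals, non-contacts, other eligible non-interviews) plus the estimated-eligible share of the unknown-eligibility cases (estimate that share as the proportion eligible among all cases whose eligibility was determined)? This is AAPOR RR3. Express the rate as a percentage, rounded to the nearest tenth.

28.7%

Refusal or break-off = 10 + 168 = 178
Eligibility not determined = 225 + 435 = 660
Ineligible = 155 + 198 = 353
Top: 458
Eligible (known): 458 + 17 + 178 + 363 + 80 = 1096
e = 1096 / (1096 + 353) = 1096 / 1449 = 0.7564
Eligible share of unknowns: 0.7564 × 660 = 499.22
Denominator: 1096 + 499.22 = 1595.22
RR3 = 458 / 1595.22 = 0.2871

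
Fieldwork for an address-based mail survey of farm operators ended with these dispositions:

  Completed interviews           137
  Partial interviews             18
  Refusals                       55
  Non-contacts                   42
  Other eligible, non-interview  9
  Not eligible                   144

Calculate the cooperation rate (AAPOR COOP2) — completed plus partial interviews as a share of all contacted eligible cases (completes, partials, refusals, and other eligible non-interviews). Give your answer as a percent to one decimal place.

Top = 137 + 18 = 155
Denominator = 137 + 18 + 55 + 9 = 219
COOP2 = 155 / 219 = 0.7078

70.8%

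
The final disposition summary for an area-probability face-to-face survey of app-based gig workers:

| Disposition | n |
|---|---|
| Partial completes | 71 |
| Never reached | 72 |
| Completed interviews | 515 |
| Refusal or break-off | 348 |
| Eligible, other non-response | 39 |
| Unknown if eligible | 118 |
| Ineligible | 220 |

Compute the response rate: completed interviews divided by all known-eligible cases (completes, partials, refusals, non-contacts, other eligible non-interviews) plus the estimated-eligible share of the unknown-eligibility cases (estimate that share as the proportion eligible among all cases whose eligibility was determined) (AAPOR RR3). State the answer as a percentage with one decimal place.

Num → 515
Known eligible → 515 + 71 + 348 + 72 + 39 = 1045
e = 1045 / (1045 + 220) = 1045 / 1265 = 0.8261
e × U → 0.8261 × 118 = 97.48
Denominator → 1045 + 97.48 = 1142.48
RR3 = 515 / 1142.48 = 0.4508

45.1%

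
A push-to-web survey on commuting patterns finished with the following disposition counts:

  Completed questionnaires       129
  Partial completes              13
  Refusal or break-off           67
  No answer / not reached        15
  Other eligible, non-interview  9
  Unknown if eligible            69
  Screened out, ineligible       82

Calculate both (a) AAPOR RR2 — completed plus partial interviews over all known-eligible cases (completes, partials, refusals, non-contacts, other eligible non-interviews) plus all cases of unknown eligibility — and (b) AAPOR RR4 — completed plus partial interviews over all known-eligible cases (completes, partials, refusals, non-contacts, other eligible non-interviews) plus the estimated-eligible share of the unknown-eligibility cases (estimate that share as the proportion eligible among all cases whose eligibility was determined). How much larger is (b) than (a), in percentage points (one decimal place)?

Num: 129 + 13 = 142
Denominator: 129 + 13 + 67 + 15 + 9 + 69 = 302
RR2 = 142 / 302 = 0.4702
Determined eligible: 129 + 13 + 67 + 15 + 9 = 233
e = 233 / (233 + 82) = 233 / 315 = 0.7397
e × U: 0.7397 × 69 = 51.04
Denominator: 233 + 51.04 = 284.04
RR4 = 142 / 284.04 = 0.4999
Difference = 49.99 − 47.02 = 2.97 percentage points

3.0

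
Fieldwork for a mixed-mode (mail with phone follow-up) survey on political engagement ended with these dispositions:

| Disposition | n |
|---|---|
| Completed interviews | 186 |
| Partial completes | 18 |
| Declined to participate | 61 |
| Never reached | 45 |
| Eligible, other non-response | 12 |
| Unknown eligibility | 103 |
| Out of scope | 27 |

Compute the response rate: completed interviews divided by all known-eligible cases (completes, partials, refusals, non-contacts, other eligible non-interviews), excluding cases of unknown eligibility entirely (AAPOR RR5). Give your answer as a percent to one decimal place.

57.8%

Num: 186
Denom: 186 + 18 + 61 + 45 + 12 = 322
RR5 = 186 / 322 = 0.5776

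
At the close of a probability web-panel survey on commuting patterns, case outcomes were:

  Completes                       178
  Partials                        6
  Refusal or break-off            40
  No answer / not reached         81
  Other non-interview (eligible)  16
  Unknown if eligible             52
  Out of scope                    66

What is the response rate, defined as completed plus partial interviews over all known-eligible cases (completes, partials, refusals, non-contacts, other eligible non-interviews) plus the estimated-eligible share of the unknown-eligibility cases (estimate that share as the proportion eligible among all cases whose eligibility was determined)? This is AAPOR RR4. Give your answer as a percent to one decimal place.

Top → 178 + 6 = 184
Known eligible → 178 + 6 + 40 + 81 + 16 = 321
e = 321 / (321 + 66) = 321 / 387 = 0.8295
Estimated eligible among unknowns → 0.8295 × 52 = 43.13
Base → 321 + 43.13 = 364.13
RR4 = 184 / 364.13 = 0.5053

50.5%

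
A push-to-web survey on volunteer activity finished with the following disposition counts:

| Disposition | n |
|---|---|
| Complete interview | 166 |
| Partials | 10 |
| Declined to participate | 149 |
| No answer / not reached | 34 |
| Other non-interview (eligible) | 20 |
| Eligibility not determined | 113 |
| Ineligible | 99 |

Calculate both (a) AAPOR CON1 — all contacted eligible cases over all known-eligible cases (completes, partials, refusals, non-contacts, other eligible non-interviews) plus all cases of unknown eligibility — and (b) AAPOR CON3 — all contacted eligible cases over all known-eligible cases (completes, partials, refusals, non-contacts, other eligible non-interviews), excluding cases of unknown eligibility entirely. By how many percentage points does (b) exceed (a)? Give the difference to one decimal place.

Numerator = 166 + 10 + 149 + 20 = 345
Denominator = 166 + 10 + 149 + 34 + 20 + 113 = 492
CON1 = 345 / 492 = 0.7012
Denominator = 166 + 10 + 149 + 34 + 20 = 379
CON3 = 345 / 379 = 0.9103
Difference = 91.03 − 70.12 = 20.91 percentage points

20.9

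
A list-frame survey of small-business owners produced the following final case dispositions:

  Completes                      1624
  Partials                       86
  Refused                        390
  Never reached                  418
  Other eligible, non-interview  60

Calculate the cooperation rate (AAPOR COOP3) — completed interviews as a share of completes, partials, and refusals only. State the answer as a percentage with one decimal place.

77.3%

Num = 1624
Denominator = 1624 + 86 + 390 = 2100
COOP3 = 1624 / 2100 = 0.7733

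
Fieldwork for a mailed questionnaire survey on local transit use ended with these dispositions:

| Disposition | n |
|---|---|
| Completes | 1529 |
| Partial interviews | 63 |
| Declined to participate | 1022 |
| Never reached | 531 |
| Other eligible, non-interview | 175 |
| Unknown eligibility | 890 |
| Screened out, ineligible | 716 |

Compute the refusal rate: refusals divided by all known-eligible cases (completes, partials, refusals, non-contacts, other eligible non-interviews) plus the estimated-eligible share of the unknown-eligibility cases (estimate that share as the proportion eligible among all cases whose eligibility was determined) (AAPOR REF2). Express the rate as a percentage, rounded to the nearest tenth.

Top: 1022
Determined eligible: 1529 + 63 + 1022 + 531 + 175 = 3320
e = 3320 / (3320 + 716) = 3320 / 4036 = 0.8226
Eligible share of unknowns: 0.8226 × 890 = 732.11
Base: 3320 + 732.11 = 4052.11
REF2 = 1022 / 4052.11 = 0.2522

25.2%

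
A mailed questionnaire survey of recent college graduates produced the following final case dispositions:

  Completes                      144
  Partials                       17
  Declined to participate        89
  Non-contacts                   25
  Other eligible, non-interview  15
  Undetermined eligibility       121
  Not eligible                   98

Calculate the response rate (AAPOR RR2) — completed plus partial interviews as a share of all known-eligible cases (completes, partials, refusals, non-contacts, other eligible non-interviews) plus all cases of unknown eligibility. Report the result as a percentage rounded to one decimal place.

Numerator: 144 + 17 = 161
Denominator: 144 + 17 + 89 + 25 + 15 + 121 = 411
RR2 = 161 / 411 = 0.3917

39.2%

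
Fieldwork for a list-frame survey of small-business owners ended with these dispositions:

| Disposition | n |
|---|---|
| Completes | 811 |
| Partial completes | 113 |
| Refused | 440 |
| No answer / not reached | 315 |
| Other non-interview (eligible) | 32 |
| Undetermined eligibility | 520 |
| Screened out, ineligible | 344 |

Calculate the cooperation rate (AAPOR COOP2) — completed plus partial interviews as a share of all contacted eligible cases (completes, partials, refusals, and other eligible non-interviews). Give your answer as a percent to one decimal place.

66.2%

Numerator = 811 + 113 = 924
Denom = 811 + 113 + 440 + 32 = 1396
COOP2 = 924 / 1396 = 0.6619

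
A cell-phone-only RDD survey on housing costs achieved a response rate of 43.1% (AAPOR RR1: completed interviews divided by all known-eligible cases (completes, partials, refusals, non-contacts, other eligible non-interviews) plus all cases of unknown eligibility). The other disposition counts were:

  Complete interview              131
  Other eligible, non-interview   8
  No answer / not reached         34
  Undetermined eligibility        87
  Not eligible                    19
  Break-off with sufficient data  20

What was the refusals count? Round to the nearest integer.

24

RR1 = 131 / D = 0.431
D = 131 / 0.431 = 303.9
Other denominator terms total 280
refusals = 303.9 − 280 ≈ 24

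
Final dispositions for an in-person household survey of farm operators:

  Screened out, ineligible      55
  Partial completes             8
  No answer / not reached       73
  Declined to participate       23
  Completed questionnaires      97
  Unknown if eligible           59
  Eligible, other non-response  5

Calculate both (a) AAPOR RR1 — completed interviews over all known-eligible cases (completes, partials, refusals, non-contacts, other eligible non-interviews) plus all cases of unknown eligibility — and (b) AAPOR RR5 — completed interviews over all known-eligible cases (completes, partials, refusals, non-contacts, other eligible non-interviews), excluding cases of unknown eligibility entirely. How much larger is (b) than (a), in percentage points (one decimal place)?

10.5

Numerator → 97
Denominator → 97 + 8 + 23 + 73 + 5 + 59 = 265
RR1 = 97 / 265 = 0.3660
Denominator → 97 + 8 + 23 + 73 + 5 = 206
RR5 = 97 / 206 = 0.4709
Difference = 47.09 − 36.60 = 10.49 percentage points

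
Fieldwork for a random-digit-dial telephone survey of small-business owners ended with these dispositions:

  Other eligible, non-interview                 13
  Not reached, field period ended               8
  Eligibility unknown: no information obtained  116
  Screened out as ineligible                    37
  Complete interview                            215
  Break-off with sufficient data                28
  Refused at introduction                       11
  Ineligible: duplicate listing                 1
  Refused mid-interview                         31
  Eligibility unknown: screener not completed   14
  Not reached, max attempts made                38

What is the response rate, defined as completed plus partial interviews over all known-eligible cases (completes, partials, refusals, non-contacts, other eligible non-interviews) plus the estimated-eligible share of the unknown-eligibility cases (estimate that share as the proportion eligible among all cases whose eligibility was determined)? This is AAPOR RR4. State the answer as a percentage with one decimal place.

52.7%

Declined to participate = 11 + 31 = 42
No answer / not reached = 8 + 38 = 46
Unknown if eligible = 14 + 116 = 130
Not eligible = 37 + 1 = 38
Num = 215 + 28 = 243
Eligible (known) = 215 + 28 + 42 + 46 + 13 = 344
e = 344 / (344 + 38) = 344 / 382 = 0.9005
Estimated eligible among unknowns = 0.9005 × 130 = 117.06
Denom = 344 + 117.06 = 461.06
RR4 = 243 / 461.06 = 0.5270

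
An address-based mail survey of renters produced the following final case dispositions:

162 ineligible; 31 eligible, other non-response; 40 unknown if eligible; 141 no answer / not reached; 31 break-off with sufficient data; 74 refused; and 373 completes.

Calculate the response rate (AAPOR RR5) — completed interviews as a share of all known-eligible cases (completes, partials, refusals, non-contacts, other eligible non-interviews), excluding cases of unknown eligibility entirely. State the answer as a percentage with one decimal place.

Numerator = 373
Denominator = 373 + 31 + 74 + 141 + 31 = 650
RR5 = 373 / 650 = 0.5738

57.4%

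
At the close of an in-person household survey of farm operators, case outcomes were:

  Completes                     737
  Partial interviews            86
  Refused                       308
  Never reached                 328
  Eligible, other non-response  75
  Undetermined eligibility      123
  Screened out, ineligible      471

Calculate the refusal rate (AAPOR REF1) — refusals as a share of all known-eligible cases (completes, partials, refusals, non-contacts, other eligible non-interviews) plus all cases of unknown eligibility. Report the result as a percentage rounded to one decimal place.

Top: 308
Base: 737 + 86 + 308 + 328 + 75 + 123 = 1657
REF1 = 308 / 1657 = 0.1859

18.6%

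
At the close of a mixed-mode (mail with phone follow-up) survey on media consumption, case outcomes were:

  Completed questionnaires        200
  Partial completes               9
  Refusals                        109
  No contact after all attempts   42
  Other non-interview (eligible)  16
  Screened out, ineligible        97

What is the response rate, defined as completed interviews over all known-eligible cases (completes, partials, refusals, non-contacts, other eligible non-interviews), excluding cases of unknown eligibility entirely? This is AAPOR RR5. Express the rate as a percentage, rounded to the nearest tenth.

Top = 200
Denom = 200 + 9 + 109 + 42 + 16 = 376
RR5 = 200 / 376 = 0.5319

53.2%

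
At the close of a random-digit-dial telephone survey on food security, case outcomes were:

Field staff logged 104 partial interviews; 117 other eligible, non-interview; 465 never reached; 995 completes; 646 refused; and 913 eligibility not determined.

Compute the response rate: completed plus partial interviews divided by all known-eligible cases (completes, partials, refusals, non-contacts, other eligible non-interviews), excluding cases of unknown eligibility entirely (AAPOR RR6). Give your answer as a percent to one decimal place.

47.2%

Top = 995 + 104 = 1099
Denominator = 995 + 104 + 646 + 465 + 117 = 2327
RR6 = 1099 / 2327 = 0.4723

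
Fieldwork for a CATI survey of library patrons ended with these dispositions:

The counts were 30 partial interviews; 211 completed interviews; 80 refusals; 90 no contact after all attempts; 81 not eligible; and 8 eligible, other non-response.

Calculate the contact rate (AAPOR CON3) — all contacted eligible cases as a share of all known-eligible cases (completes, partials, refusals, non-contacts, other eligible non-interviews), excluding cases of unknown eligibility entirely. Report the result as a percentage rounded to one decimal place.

78.5%

Top: 211 + 30 + 80 + 8 = 329
Base: 211 + 30 + 80 + 90 + 8 = 419
CON3 = 329 / 419 = 0.7852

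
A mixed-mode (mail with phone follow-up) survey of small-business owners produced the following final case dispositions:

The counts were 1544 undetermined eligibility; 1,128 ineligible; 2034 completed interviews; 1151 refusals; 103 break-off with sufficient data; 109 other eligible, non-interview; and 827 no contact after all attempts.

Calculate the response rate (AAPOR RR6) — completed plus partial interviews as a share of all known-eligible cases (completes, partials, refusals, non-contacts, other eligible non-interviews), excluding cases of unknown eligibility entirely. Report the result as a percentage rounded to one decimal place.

Num: 2034 + 103 = 2137
Denominator: 2034 + 103 + 1151 + 827 + 109 = 4224
RR6 = 2137 / 4224 = 0.5059

50.6%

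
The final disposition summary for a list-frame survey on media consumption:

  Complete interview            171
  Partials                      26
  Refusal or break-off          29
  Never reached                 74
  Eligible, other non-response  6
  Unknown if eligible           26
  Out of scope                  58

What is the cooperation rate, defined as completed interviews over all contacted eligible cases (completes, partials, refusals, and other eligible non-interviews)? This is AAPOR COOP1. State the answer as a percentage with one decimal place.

73.7%

Top = 171
Denom = 171 + 26 + 29 + 6 = 232
COOP1 = 171 / 232 = 0.7371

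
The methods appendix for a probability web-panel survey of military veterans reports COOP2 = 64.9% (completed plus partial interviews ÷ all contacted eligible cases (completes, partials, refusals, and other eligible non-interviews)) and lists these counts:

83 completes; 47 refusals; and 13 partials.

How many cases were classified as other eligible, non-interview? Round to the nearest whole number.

Top → 83 + 13 = 96
COOP2 = 96 / D = 0.649
D = 96 / 0.649 = 147.9
Rest of base = 143
other eligible, non-interview = 147.9 − 143 ≈ 5

5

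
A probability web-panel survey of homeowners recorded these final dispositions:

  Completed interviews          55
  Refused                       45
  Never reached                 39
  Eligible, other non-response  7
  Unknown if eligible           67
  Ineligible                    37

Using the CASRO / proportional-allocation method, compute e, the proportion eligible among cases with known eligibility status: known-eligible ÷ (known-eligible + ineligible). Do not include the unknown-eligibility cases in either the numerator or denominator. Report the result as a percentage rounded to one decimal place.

Known eligible = 55 + 45 + 39 + 7 = 146
e = 146 / (146 + 37) = 146 / 183 = 0.7978

79.8%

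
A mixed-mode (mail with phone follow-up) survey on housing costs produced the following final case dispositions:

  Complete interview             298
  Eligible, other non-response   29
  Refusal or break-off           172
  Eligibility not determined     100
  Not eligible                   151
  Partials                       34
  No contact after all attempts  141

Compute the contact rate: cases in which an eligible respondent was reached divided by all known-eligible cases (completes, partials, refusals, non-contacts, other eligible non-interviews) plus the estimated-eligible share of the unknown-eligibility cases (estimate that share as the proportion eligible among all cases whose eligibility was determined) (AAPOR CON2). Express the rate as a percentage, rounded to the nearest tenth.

Top → 298 + 34 + 172 + 29 = 533
Eligible (known) → 298 + 34 + 172 + 141 + 29 = 674
e = 674 / (674 + 151) = 674 / 825 = 0.8170
e × U → 0.8170 × 100 = 81.70
Base → 674 + 81.70 = 755.70
CON2 = 533 / 755.70 = 0.7053

70.5%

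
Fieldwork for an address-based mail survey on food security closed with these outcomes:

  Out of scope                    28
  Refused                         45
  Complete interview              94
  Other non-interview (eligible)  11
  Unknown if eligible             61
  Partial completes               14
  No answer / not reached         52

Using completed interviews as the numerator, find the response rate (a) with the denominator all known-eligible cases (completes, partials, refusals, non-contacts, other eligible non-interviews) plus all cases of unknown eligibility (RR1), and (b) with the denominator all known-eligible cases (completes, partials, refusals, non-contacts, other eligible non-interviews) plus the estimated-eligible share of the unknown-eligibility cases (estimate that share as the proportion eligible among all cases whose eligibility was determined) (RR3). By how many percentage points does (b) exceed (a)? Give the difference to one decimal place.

0.9

Num = 94
Denom = 94 + 14 + 45 + 52 + 11 + 61 = 277
RR1 = 94 / 277 = 0.3394
Known eligible = 94 + 14 + 45 + 52 + 11 = 216
e = 216 / (216 + 28) = 216 / 244 = 0.8852
e × U = 0.8852 × 61 = 54.00
Denom = 216 + 54.00 = 270.00
RR3 = 94 / 270.00 = 0.3481
Difference = 34.81 − 33.94 = 0.87 percentage points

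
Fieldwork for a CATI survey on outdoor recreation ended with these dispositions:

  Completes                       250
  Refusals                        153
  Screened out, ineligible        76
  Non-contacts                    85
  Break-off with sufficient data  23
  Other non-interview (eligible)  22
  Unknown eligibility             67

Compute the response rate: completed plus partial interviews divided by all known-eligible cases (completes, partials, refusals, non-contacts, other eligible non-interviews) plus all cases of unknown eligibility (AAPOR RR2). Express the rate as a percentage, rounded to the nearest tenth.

Top: 250 + 23 = 273
Base: 250 + 23 + 153 + 85 + 22 + 67 = 600
RR2 = 273 / 600 = 0.4550

45.5%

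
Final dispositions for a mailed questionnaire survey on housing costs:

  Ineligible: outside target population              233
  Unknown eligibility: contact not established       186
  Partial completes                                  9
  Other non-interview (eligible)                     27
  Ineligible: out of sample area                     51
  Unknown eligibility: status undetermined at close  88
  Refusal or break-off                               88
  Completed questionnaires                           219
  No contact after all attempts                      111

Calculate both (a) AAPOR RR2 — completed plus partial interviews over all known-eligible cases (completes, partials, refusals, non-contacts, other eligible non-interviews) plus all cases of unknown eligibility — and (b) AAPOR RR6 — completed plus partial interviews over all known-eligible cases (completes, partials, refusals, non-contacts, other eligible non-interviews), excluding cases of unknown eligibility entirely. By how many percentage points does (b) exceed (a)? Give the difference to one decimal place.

Undetermined eligibility = 186 + 88 = 274
Screened out, ineligible = 233 + 51 = 284
Numerator → 219 + 9 = 228
Base → 219 + 9 + 88 + 111 + 27 + 274 = 728
RR2 = 228 / 728 = 0.3132
Base → 219 + 9 + 88 + 111 + 27 = 454
RR6 = 228 / 454 = 0.5022
Difference = 50.22 − 31.32 = 18.90 percentage points

18.9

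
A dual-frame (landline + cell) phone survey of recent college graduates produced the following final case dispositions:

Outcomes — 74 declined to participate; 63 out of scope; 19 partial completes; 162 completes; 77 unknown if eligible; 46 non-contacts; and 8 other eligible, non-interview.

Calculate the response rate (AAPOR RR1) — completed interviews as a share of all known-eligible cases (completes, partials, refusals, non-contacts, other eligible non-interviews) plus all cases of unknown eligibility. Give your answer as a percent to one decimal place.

Num: 162
Base: 162 + 19 + 74 + 46 + 8 + 77 = 386
RR1 = 162 / 386 = 0.4197

42.0%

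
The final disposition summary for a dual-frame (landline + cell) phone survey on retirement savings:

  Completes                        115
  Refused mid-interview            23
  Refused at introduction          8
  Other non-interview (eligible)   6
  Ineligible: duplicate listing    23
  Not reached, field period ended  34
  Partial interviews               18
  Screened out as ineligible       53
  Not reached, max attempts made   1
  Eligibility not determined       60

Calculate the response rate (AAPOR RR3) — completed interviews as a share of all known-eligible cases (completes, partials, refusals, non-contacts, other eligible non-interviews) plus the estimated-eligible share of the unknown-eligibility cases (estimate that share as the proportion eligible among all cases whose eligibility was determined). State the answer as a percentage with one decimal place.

Refusals = 8 + 23 = 31
No contact after all attempts = 34 + 1 = 35
Not eligible = 53 + 23 = 76
Top = 115
Eligible (known) = 115 + 18 + 31 + 35 + 6 = 205
e = 205 / (205 + 76) = 205 / 281 = 0.7295
Estimated eligible among unknowns = 0.7295 × 60 = 43.77
Base = 205 + 43.77 = 248.77
RR3 = 115 / 248.77 = 0.4623

46.2%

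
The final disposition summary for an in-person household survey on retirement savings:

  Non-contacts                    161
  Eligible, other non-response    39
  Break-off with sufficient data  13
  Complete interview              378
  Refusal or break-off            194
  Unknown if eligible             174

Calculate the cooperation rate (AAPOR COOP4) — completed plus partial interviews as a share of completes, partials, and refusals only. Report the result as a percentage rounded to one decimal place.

Top → 378 + 13 = 391
Denominator → 378 + 13 + 194 = 585
COOP4 = 391 / 585 = 0.6684

66.8%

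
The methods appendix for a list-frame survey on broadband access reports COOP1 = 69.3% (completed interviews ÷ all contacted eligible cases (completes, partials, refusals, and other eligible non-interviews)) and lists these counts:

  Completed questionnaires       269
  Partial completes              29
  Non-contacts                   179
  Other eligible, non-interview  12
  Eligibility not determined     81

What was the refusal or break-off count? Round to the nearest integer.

COOP1 = 269 / D = 0.693
D = 269 / 0.693 = 388.2
Other denominator terms total 310
refusal or break-off = 388.2 − 310 ≈ 78

78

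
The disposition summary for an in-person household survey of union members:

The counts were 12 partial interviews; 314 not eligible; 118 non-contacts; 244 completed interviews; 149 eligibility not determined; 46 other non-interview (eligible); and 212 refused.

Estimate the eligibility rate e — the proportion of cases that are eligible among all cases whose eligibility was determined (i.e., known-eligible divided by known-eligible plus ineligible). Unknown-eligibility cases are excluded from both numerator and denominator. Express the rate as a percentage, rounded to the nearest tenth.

Eligible (known) → 244 + 12 + 212 + 118 + 46 = 632
e = 632 / (632 + 314) = 632 / 946 = 0.6681

66.8%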